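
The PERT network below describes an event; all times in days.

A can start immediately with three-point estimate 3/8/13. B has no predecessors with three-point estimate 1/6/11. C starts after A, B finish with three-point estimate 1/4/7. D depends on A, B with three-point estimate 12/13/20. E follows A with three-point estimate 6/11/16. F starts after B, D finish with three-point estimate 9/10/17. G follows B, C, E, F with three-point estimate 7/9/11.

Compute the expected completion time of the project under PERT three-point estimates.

42 days

te_A = (3 + 4·8 + 13)/6 = 48/6 = 8
te_B = (1 + 4·6 + 11)/6 = 36/6 = 6
te_C = (1 + 4·4 + 7)/6 = 24/6 = 4
te_D = (12 + 4·13 + 20)/6 = 84/6 = 14
te_E = (6 + 4·11 + 16)/6 = 66/6 = 11
te_F = (9 + 4·10 + 17)/6 = 66/6 = 11
te_G = (7 + 4·9 + 11)/6 = 54/6 = 9

Forward pass:
ES_A = 0; EF_A = 8
ES_B = 0; EF_B = 6
ES_C = max(EF_A=8, EF_B=6) = 8; EF_C = 8+4 = 12
ES_D = max(EF_A=8, EF_B=6) = 8; EF_D = 8+14 = 22
ES_E = 8; EF_E = 8+11 = 19
ES_F = max(EF_B=6, EF_D=22) = 22; EF_F = 22+11 = 33
ES_G = max(EF_B=6, EF_C=12, EF_E=19, EF_F=33) = 33; EF_G = 33+9 = 42
Expected project duration μ = 42 days. Critical path: A → D → F → G.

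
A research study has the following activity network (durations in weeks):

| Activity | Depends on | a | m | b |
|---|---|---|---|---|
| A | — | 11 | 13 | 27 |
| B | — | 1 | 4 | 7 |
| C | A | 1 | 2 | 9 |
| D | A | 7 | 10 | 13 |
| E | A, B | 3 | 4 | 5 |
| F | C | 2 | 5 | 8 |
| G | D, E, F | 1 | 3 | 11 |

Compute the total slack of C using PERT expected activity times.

te_A = (11 + 4·13 + 27)/6 = 90/6 = 15
te_B = (1 + 4·4 + 7)/6 = 24/6 = 4
te_C = (1 + 4·2 + 9)/6 = 18/6 = 3
te_D = (7 + 4·10 + 13)/6 = 60/6 = 10
te_E = (3 + 4·4 + 5)/6 = 24/6 = 4
te_F = (2 + 4·5 + 8)/6 = 30/6 = 5
te_G = (1 + 4·3 + 11)/6 = 24/6 = 4

Forward pass:
ES_A = 0; EF_A = 15
ES_B = 0; EF_B = 4
ES_C = 15; EF_C = 15+3 = 18
ES_D = 15; EF_D = 15+10 = 25
ES_E = max(EF_A=15, EF_B=4) = 15; EF_E = 15+4 = 19
ES_F = 18; EF_F = 18+5 = 23
ES_G = max(EF_D=25, EF_E=19, EF_F=23) = 25; EF_G = 25+4 = 29
Expected project duration μ = 29 weeks. Critical path: A → D → G.

Backward pass:
LF_G = 29; LS_G = 29−4 = 25
LF_F = LS_G = 25; LS_F = 25−5 = 20
LF_E = LS_G = 25; LS_E = 25−4 = 21
LF_D = LS_G = 25; LS_D = 25−10 = 15
LF_C = LS_F = 20; LS_C = 20−3 = 17
LF_B = LS_E = 21; LS_B = 21−4 = 17
LF_A = min(LS_C=17, LS_D=15, LS_E=21) = 15; LS_A = 15−15 = 0
Slack_C = LS_C − ES_C = 17 − 15 = 2

2 weeks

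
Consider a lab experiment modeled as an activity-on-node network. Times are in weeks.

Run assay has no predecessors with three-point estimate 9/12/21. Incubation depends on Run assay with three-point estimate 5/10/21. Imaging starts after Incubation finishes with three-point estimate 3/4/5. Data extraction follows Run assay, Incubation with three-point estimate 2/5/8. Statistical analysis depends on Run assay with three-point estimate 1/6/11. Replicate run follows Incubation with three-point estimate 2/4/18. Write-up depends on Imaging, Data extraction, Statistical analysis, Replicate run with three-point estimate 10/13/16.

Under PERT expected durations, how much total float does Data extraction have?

te_Run assay = (9 + 4·12 + 21)/6 = 78/6 = 13
te_Incubation = (5 + 4·10 + 21)/6 = 66/6 = 11
te_Imaging = (3 + 4·4 + 5)/6 = 24/6 = 4
te_Data extraction = (2 + 4·5 + 8)/6 = 30/6 = 5
te_Statistical analysis = (1 + 4·6 + 11)/6 = 36/6 = 6
te_Replicate run = (2 + 4·4 + 18)/6 = 36/6 = 6
te_Write-up = (10 + 4·13 + 16)/6 = 78/6 = 13

Forward pass:
ES_Run assay = 0; EF_Run assay = 13
ES_Incubation = 13; EF_Incubation = 13+11 = 24
ES_Imaging = 24; EF_Imaging = 24+4 = 28
ES_Data extraction = max(EF_Run assay=13, EF_Incubation=24) = 24; EF_Data extraction = 24+5 = 29
ES_Statistical analysis = 13; EF_Statistical analysis = 13+6 = 19
ES_Replicate run = 24; EF_Replicate run = 24+6 = 30
ES_Write-up = max(EF_Imaging=28, EF_Data extraction=29, EF_Statistical analysis=19, EF_Replicate run=30) = 30; EF_Write-up = 30+13 = 43
Expected project duration μ = 43 weeks. Critical path: Run assay → Incubation → Replicate run → Write-up.

Backward pass:
LF_Write-up = 43; LS_Write-up = 43−13 = 30
LF_Replicate run = LS_Write-up = 30; LS_Replicate run = 30−6 = 24
LF_Statistical analysis = LS_Write-up = 30; LS_Statistical analysis = 30−6 = 24
LF_Data extraction = LS_Write-up = 30; LS_Data extraction = 30−5 = 25
LF_Imaging = LS_Write-up = 30; LS_Imaging = 30−4 = 26
LF_Incubation = min(LS_Imaging=26, LS_Data extraction=25, LS_Replicate run=24) = 24; LS_Incubation = 24−11 = 13
LF_Run assay = min(LS_Incubation=13, LS_Data extraction=25, LS_Statistical analysis=24) = 13; LS_Run assay = 13−13 = 0
Slack_Data extraction = LS_Data extraction − ES_Data extraction = 25 − 24 = 1

1 weeks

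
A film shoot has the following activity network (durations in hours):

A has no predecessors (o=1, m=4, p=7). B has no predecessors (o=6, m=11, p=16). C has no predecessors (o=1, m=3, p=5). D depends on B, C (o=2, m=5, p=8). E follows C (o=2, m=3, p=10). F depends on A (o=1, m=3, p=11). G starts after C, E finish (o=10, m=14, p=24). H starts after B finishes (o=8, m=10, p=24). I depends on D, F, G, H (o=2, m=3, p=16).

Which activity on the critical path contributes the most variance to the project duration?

H

te_A = (1 + 4·4 + 7)/6 = 24/6 = 4; σ²_A = ((7−1)/6)² = 1.000
te_B = (6 + 4·11 + 16)/6 = 66/6 = 11; σ²_B = ((16−6)/6)² = 2.778
te_C = (1 + 4·3 + 5)/6 = 18/6 = 3; σ²_C = ((5−1)/6)² = 0.444
te_D = (2 + 4·5 + 8)/6 = 30/6 = 5; σ²_D = ((8−2)/6)² = 1.000
te_E = (2 + 4·3 + 10)/6 = 24/6 = 4; σ²_E = ((10−2)/6)² = 1.778
te_F = (1 + 4·3 + 11)/6 = 24/6 = 4; σ²_F = ((11−1)/6)² = 2.778
te_G = (10 + 4·14 + 24)/6 = 90/6 = 15; σ²_G = ((24−10)/6)² = 5.444
te_H = (8 + 4·10 + 24)/6 = 72/6 = 12; σ²_H = ((24−8)/6)² = 7.111
te_I = (2 + 4·3 + 16)/6 = 30/6 = 5; σ²_I = ((16−2)/6)² = 5.444

Forward pass:
ES_A = 0; EF_A = 4
ES_B = 0; EF_B = 11
ES_C = 0; EF_C = 3
ES_D = max(EF_B=11, EF_C=3) = 11; EF_D = 11+5 = 16
ES_E = 3; EF_E = 3+4 = 7
ES_F = 4; EF_F = 4+4 = 8
ES_G = max(EF_C=3, EF_E=7) = 7; EF_G = 7+15 = 22
ES_H = 11; EF_H = 11+12 = 23
ES_I = max(EF_D=16, EF_F=8, EF_G=22, EF_H=23) = 23; EF_I = 23+5 = 28
Expected project duration μ = 28 hours. Critical path: B → H → I.

Variances on critical path: σ²_B=2.778, σ²_H=7.111, σ²_I=5.444.
Largest is σ²_H = 7.111.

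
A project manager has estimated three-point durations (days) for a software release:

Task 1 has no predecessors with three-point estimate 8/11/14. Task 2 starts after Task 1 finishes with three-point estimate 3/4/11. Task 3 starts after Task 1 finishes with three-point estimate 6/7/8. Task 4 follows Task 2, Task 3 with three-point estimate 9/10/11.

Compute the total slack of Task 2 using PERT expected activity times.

2 days

te_Task 1 = (8 + 4·11 + 14)/6 = 66/6 = 11
te_Task 2 = (3 + 4·4 + 11)/6 = 30/6 = 5
te_Task 3 = (6 + 4·7 + 8)/6 = 42/6 = 7
te_Task 4 = (9 + 4·10 + 11)/6 = 60/6 = 10

Forward pass:
ES_Task 1 = 0; EF_Task 1 = 11
ES_Task 2 = 11; EF_Task 2 = 11+5 = 16
ES_Task 3 = 11; EF_Task 3 = 11+7 = 18
ES_Task 4 = max(EF_Task 2=16, EF_Task 3=18) = 18; EF_Task 4 = 18+10 = 28
Expected project duration μ = 28 days. Critical path: Task 1 → Task 3 → Task 4.

Backward pass:
LF_Task 4 = 28; LS_Task 4 = 28−10 = 18
LF_Task 3 = LS_Task 4 = 18; LS_Task 3 = 18−7 = 11
LF_Task 2 = LS_Task 4 = 18; LS_Task 2 = 18−5 = 13
LF_Task 1 = min(LS_Task 2=13, LS_Task 3=11) = 11; LS_Task 1 = 11−11 = 0
Slack_Task 2 = LS_Task 2 − ES_Task 2 = 13 − 11 = 2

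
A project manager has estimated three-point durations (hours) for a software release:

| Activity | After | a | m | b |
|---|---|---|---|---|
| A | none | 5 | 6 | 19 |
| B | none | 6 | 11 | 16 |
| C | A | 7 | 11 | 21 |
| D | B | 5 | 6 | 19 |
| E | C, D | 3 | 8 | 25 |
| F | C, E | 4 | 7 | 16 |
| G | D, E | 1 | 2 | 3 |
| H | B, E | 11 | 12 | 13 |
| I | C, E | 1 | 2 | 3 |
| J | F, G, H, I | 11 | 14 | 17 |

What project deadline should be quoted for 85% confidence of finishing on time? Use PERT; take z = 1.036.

61.2 hours

te_A = (5 + 4·6 + 19)/6 = 48/6 = 8; σ²_A = ((19−5)/6)² = 5.444
te_B = (6 + 4·11 + 16)/6 = 66/6 = 11; σ²_B = ((16−6)/6)² = 2.778
te_C = (7 + 4·11 + 21)/6 = 72/6 = 12; σ²_C = ((21−7)/6)² = 5.444
te_D = (5 + 4·6 + 19)/6 = 48/6 = 8; σ²_D = ((19−5)/6)² = 5.444
te_E = (3 + 4·8 + 25)/6 = 60/6 = 10; σ²_E = ((25−3)/6)² = 13.444
te_F = (4 + 4·7 + 16)/6 = 48/6 = 8; σ²_F = ((16−4)/6)² = 4.000
te_G = (1 + 4·2 + 3)/6 = 12/6 = 2; σ²_G = ((3−1)/6)² = 0.111
te_H = (11 + 4·12 + 13)/6 = 72/6 = 12; σ²_H = ((13−11)/6)² = 0.111
te_I = (1 + 4·2 + 3)/6 = 12/6 = 2; σ²_I = ((3−1)/6)² = 0.111
te_J = (11 + 4·14 + 17)/6 = 84/6 = 14; σ²_J = ((17−11)/6)² = 1.000

Forward pass:
ES_A = 0; EF_A = 8
ES_B = 0; EF_B = 11
ES_C = 8; EF_C = 8+12 = 20
ES_D = 11; EF_D = 11+8 = 19
ES_E = max(EF_C=20, EF_D=19) = 20; EF_E = 20+10 = 30
ES_F = max(EF_C=20, EF_E=30) = 30; EF_F = 30+8 = 38
ES_G = max(EF_D=19, EF_E=30) = 30; EF_G = 30+2 = 32
ES_H = max(EF_B=11, EF_E=30) = 30; EF_H = 30+12 = 42
ES_I = max(EF_C=20, EF_E=30) = 30; EF_I = 30+2 = 32
ES_J = max(EF_F=38, EF_G=32, EF_H=42, EF_I=32) = 42; EF_J = 42+14 = 56
Expected project duration μ = 56 hours. Critical path: A → C → E → H → J.

Variance along critical path = 5.444 + 5.444 + 13.444 + 0.111 + 1.000 = 25.444; σ = 5.044 hours.
D = μ + z·σ = 56 + 1.036·5.044 = 61.2 hours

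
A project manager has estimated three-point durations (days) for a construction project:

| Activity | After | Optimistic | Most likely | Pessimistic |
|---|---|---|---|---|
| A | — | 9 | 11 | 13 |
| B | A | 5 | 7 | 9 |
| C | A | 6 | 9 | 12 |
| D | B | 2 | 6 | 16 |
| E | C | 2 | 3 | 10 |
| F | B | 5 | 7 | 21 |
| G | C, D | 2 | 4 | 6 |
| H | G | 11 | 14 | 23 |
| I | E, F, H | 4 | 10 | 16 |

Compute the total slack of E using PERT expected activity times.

20 days

te_A = (9 + 4·11 + 13)/6 = 66/6 = 11
te_B = (5 + 4·7 + 9)/6 = 42/6 = 7
te_C = (6 + 4·9 + 12)/6 = 54/6 = 9
te_D = (2 + 4·6 + 16)/6 = 42/6 = 7
te_E = (2 + 4·3 + 10)/6 = 24/6 = 4
te_F = (5 + 4·7 + 21)/6 = 54/6 = 9
te_G = (2 + 4·4 + 6)/6 = 24/6 = 4
te_H = (11 + 4·14 + 23)/6 = 90/6 = 15
te_I = (4 + 4·10 + 16)/6 = 60/6 = 10

Forward pass:
ES_A = 0; EF_A = 11
ES_B = 11; EF_B = 11+7 = 18
ES_C = 11; EF_C = 11+9 = 20
ES_D = 18; EF_D = 18+7 = 25
ES_E = 20; EF_E = 20+4 = 24
ES_F = 18; EF_F = 18+9 = 27
ES_G = max(EF_C=20, EF_D=25) = 25; EF_G = 25+4 = 29
ES_H = 29; EF_H = 29+15 = 44
ES_I = max(EF_E=24, EF_F=27, EF_H=44) = 44; EF_I = 44+10 = 54
Expected project duration μ = 54 days. Critical path: A → B → D → G → H → I.

Backward pass:
LF_I = 54; LS_I = 54−10 = 44
LF_H = LS_I = 44; LS_H = 44−15 = 29
LF_G = LS_H = 29; LS_G = 29−4 = 25
LF_F = LS_I = 44; LS_F = 44−9 = 35
LF_E = LS_I = 44; LS_E = 44−4 = 40
LF_D = LS_G = 25; LS_D = 25−7 = 18
LF_C = min(LS_E=40, LS_G=25) = 25; LS_C = 25−9 = 16
LF_B = min(LS_D=18, LS_F=35) = 18; LS_B = 18−7 = 11
LF_A = min(LS_B=11, LS_C=16) = 11; LS_A = 11−11 = 0
Slack_E = LS_E − ES_E = 40 − 20 = 20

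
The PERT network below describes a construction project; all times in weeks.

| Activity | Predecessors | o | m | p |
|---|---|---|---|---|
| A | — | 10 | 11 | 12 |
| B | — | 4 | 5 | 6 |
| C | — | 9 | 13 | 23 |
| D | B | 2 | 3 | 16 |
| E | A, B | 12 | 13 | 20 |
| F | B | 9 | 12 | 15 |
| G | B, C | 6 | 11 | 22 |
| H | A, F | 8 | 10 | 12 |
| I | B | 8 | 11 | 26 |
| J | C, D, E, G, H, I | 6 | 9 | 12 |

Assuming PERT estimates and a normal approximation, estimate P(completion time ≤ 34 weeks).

te_A = (10 + 4·11 + 12)/6 = 66/6 = 11; σ²_A = ((12−10)/6)² = 0.111
te_B = (4 + 4·5 + 6)/6 = 30/6 = 5; σ²_B = ((6−4)/6)² = 0.111
te_C = (9 + 4·13 + 23)/6 = 84/6 = 14; σ²_C = ((23−9)/6)² = 5.444
te_D = (2 + 4·3 + 16)/6 = 30/6 = 5; σ²_D = ((16−2)/6)² = 5.444
te_E = (12 + 4·13 + 20)/6 = 84/6 = 14; σ²_E = ((20−12)/6)² = 1.778
te_F = (9 + 4·12 + 15)/6 = 72/6 = 12; σ²_F = ((15−9)/6)² = 1.000
te_G = (6 + 4·11 + 22)/6 = 72/6 = 12; σ²_G = ((22−6)/6)² = 7.111
te_H = (8 + 4·10 + 12)/6 = 60/6 = 10; σ²_H = ((12−8)/6)² = 0.444
te_I = (8 + 4·11 + 26)/6 = 78/6 = 13; σ²_I = ((26−8)/6)² = 9.000
te_J = (6 + 4·9 + 12)/6 = 54/6 = 9; σ²_J = ((12−6)/6)² = 1.000

Forward pass:
ES_A = 0; EF_A = 11
ES_B = 0; EF_B = 5
ES_C = 0; EF_C = 14
ES_D = 5; EF_D = 5+5 = 10
ES_E = max(EF_A=11, EF_B=5) = 11; EF_E = 11+14 = 25
ES_F = 5; EF_F = 5+12 = 17
ES_G = max(EF_B=5, EF_C=14) = 14; EF_G = 14+12 = 26
ES_H = max(EF_A=11, EF_F=17) = 17; EF_H = 17+10 = 27
ES_I = 5; EF_I = 5+13 = 18
ES_J = max(EF_C=14, EF_D=10, EF_E=25, EF_G=26, EF_H=27, EF_I=18) = 27; EF_J = 27+9 = 36
Expected project duration μ = 36 weeks. Critical path: B → F → H → J.

Variance along critical path = 0.111 + 1.000 + 0.444 + 1.000 = 2.556; σ = √2.556 = 1.599 weeks.
Z = (34 − 36) / 1.599 = -1.251
P(T ≤ 34) = Φ(-1.251) ≈ 0.105

0.105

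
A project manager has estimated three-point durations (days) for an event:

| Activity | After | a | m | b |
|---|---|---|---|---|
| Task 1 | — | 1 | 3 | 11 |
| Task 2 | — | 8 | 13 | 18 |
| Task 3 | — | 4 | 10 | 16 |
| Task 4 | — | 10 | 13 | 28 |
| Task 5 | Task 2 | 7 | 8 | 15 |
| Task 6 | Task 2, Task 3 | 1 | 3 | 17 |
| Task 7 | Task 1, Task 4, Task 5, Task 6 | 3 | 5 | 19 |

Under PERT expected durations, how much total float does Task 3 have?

7 days

te_Task 1 = (1 + 4·3 + 11)/6 = 24/6 = 4
te_Task 2 = (8 + 4·13 + 18)/6 = 78/6 = 13
te_Task 3 = (4 + 4·10 + 16)/6 = 60/6 = 10
te_Task 4 = (10 + 4·13 + 28)/6 = 90/6 = 15
te_Task 5 = (7 + 4·8 + 15)/6 = 54/6 = 9
te_Task 6 = (1 + 4·3 + 17)/6 = 30/6 = 5
te_Task 7 = (3 + 4·5 + 19)/6 = 42/6 = 7

Forward pass:
ES_Task 1 = 0; EF_Task 1 = 4
ES_Task 2 = 0; EF_Task 2 = 13
ES_Task 3 = 0; EF_Task 3 = 10
ES_Task 4 = 0; EF_Task 4 = 15
ES_Task 5 = 13; EF_Task 5 = 13+9 = 22
ES_Task 6 = max(EF_Task 2=13, EF_Task 3=10) = 13; EF_Task 6 = 13+5 = 18
ES_Task 7 = max(EF_Task 1=4, EF_Task 4=15, EF_Task 5=22, EF_Task 6=18) = 22; EF_Task 7 = 22+7 = 29
Expected project duration μ = 29 days. Critical path: Task 2 → Task 5 → Task 7.

Backward pass:
LF_Task 7 = 29; LS_Task 7 = 29−7 = 22
LF_Task 6 = LS_Task 7 = 22; LS_Task 6 = 22−5 = 17
LF_Task 5 = LS_Task 7 = 22; LS_Task 5 = 22−9 = 13
LF_Task 4 = LS_Task 7 = 22; LS_Task 4 = 22−15 = 7
LF_Task 3 = LS_Task 6 = 17; LS_Task 3 = 17−10 = 7
LF_Task 2 = min(LS_Task 5=13, LS_Task 6=17) = 13; LS_Task 2 = 13−13 = 0
LF_Task 1 = LS_Task 7 = 22; LS_Task 1 = 22−4 = 18
Slack_Task 3 = LS_Task 3 − ES_Task 3 = 7 − 0 = 7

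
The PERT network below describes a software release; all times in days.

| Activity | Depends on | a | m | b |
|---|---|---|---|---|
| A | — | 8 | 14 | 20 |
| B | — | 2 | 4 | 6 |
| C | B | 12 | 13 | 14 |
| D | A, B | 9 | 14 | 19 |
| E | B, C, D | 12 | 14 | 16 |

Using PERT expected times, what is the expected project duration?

te_A = (8 + 4·14 + 20)/6 = 84/6 = 14
te_B = (2 + 4·4 + 6)/6 = 24/6 = 4
te_C = (12 + 4·13 + 14)/6 = 78/6 = 13
te_D = (9 + 4·14 + 19)/6 = 84/6 = 14
te_E = (12 + 4·14 + 16)/6 = 84/6 = 14

Forward pass:
ES_A = 0; EF_A = 14
ES_B = 0; EF_B = 4
ES_C = 4; EF_C = 4+13 = 17
ES_D = max(EF_A=14, EF_B=4) = 14; EF_D = 14+14 = 28
ES_E = max(EF_B=4, EF_C=17, EF_D=28) = 28; EF_E = 28+14 = 42
Expected project duration μ = 42 days. Critical path: A → D → E.

42 days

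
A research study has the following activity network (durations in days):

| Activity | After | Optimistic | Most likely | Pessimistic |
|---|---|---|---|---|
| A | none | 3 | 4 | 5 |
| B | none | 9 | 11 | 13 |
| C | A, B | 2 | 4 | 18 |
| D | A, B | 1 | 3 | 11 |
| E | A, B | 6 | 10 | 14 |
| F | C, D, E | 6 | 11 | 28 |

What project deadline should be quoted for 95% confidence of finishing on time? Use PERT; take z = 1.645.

40.5 days

te_A = (3 + 4·4 + 5)/6 = 24/6 = 4; σ²_A = ((5−3)/6)² = 0.111
te_B = (9 + 4·11 + 13)/6 = 66/6 = 11; σ²_B = ((13−9)/6)² = 0.444
te_C = (2 + 4·4 + 18)/6 = 36/6 = 6; σ²_C = ((18−2)/6)² = 7.111
te_D = (1 + 4·3 + 11)/6 = 24/6 = 4; σ²_D = ((11−1)/6)² = 2.778
te_E = (6 + 4·10 + 14)/6 = 60/6 = 10; σ²_E = ((14−6)/6)² = 1.778
te_F = (6 + 4·11 + 28)/6 = 78/6 = 13; σ²_F = ((28−6)/6)² = 13.444

Forward pass:
ES_A = 0; EF_A = 4
ES_B = 0; EF_B = 11
ES_C = max(EF_A=4, EF_B=11) = 11; EF_C = 11+6 = 17
ES_D = max(EF_A=4, EF_B=11) = 11; EF_D = 11+4 = 15
ES_E = max(EF_A=4, EF_B=11) = 11; EF_E = 11+10 = 21
ES_F = max(EF_C=17, EF_D=15, EF_E=21) = 21; EF_F = 21+13 = 34
Expected project duration μ = 34 days. Critical path: B → E → F.

Variance along critical path = 0.444 + 1.778 + 13.444 = 15.667; σ = 3.958 days.
D = μ + z·σ = 34 + 1.645·3.958 = 40.5 days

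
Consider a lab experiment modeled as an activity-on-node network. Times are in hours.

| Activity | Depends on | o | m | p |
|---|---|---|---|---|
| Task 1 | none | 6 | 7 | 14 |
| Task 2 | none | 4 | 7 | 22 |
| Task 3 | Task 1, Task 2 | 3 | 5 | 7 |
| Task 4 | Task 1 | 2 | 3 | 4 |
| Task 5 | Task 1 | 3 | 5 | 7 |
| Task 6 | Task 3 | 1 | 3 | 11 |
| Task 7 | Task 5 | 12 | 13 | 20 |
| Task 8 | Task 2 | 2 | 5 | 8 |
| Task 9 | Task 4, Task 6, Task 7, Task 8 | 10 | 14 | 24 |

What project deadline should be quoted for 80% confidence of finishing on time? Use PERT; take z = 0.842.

te_Task 1 = (6 + 4·7 + 14)/6 = 48/6 = 8; σ²_Task 1 = ((14−6)/6)² = 1.778
te_Task 2 = (4 + 4·7 + 22)/6 = 54/6 = 9; σ²_Task 2 = ((22−4)/6)² = 9.000
te_Task 3 = (3 + 4·5 + 7)/6 = 30/6 = 5; σ²_Task 3 = ((7−3)/6)² = 0.444
te_Task 4 = (2 + 4·3 + 4)/6 = 18/6 = 3; σ²_Task 4 = ((4−2)/6)² = 0.111
te_Task 5 = (3 + 4·5 + 7)/6 = 30/6 = 5; σ²_Task 5 = ((7−3)/6)² = 0.444
te_Task 6 = (1 + 4·3 + 11)/6 = 24/6 = 4; σ²_Task 6 = ((11−1)/6)² = 2.778
te_Task 7 = (12 + 4·13 + 20)/6 = 84/6 = 14; σ²_Task 7 = ((20−12)/6)² = 1.778
te_Task 8 = (2 + 4·5 + 8)/6 = 30/6 = 5; σ²_Task 8 = ((8−2)/6)² = 1.000
te_Task 9 = (10 + 4·14 + 24)/6 = 90/6 = 15; σ²_Task 9 = ((24−10)/6)² = 5.444

Forward pass:
ES_Task 1 = 0; EF_Task 1 = 8
ES_Task 2 = 0; EF_Task 2 = 9
ES_Task 3 = max(EF_Task 1=8, EF_Task 2=9) = 9; EF_Task 3 = 9+5 = 14
ES_Task 4 = 8; EF_Task 4 = 8+3 = 11
ES_Task 5 = 8; EF_Task 5 = 8+5 = 13
ES_Task 6 = 14; EF_Task 6 = 14+4 = 18
ES_Task 7 = 13; EF_Task 7 = 13+14 = 27
ES_Task 8 = 9; EF_Task 8 = 9+5 = 14
ES_Task 9 = max(EF_Task 4=11, EF_Task 6=18, EF_Task 7=27, EF_Task 8=14) = 27; EF_Task 9 = 27+15 = 42
Expected project duration μ = 42 hours. Critical path: Task 1 → Task 5 → Task 7 → Task 9.

Variance along critical path = 1.778 + 0.444 + 1.778 + 5.444 = 9.444; σ = 3.073 hours.
D = μ + z·σ = 42 + 0.842·3.073 = 44.6 hours

44.6 hours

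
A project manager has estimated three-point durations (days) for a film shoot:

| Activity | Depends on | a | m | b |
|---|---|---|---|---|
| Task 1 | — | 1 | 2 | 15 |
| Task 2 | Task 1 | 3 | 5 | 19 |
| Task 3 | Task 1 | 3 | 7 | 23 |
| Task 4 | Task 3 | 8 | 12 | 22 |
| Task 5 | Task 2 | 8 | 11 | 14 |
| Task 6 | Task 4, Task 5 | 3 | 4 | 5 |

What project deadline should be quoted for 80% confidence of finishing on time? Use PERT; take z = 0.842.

34.0 days

te_Task 1 = (1 + 4·2 + 15)/6 = 24/6 = 4; σ²_Task 1 = ((15−1)/6)² = 5.444
te_Task 2 = (3 + 4·5 + 19)/6 = 42/6 = 7; σ²_Task 2 = ((19−3)/6)² = 7.111
te_Task 3 = (3 + 4·7 + 23)/6 = 54/6 = 9; σ²_Task 3 = ((23−3)/6)² = 11.111
te_Task 4 = (8 + 4·12 + 22)/6 = 78/6 = 13; σ²_Task 4 = ((22−8)/6)² = 5.444
te_Task 5 = (8 + 4·11 + 14)/6 = 66/6 = 11; σ²_Task 5 = ((14−8)/6)² = 1.000
te_Task 6 = (3 + 4·4 + 5)/6 = 24/6 = 4; σ²_Task 6 = ((5−3)/6)² = 0.111

Forward pass:
ES_Task 1 = 0; EF_Task 1 = 4
ES_Task 2 = 4; EF_Task 2 = 4+7 = 11
ES_Task 3 = 4; EF_Task 3 = 4+9 = 13
ES_Task 4 = 13; EF_Task 4 = 13+13 = 26
ES_Task 5 = 11; EF_Task 5 = 11+11 = 22
ES_Task 6 = max(EF_Task 4=26, EF_Task 5=22) = 26; EF_Task 6 = 26+4 = 30
Expected project duration μ = 30 days. Critical path: Task 1 → Task 3 → Task 4 → Task 6.

Variance along critical path = 5.444 + 11.111 + 5.444 + 0.111 = 22.111; σ = 4.702 days.
D = μ + z·σ = 30 + 0.842·4.702 = 34.0 days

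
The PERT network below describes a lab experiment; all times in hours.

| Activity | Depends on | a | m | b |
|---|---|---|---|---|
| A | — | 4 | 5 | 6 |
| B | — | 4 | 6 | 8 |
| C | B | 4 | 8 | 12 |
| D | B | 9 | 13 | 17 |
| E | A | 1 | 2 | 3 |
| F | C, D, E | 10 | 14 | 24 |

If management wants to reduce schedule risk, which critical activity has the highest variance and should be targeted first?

te_A = (4 + 4·5 + 6)/6 = 30/6 = 5; σ²_A = ((6−4)/6)² = 0.111
te_B = (4 + 4·6 + 8)/6 = 36/6 = 6; σ²_B = ((8−4)/6)² = 0.444
te_C = (4 + 4·8 + 12)/6 = 48/6 = 8; σ²_C = ((12−4)/6)² = 1.778
te_D = (9 + 4·13 + 17)/6 = 78/6 = 13; σ²_D = ((17−9)/6)² = 1.778
te_E = (1 + 4·2 + 3)/6 = 12/6 = 2; σ²_E = ((3−1)/6)² = 0.111
te_F = (10 + 4·14 + 24)/6 = 90/6 = 15; σ²_F = ((24−10)/6)² = 5.444

Forward pass:
ES_A = 0; EF_A = 5
ES_B = 0; EF_B = 6
ES_C = 6; EF_C = 6+8 = 14
ES_D = 6; EF_D = 6+13 = 19
ES_E = 5; EF_E = 5+2 = 7
ES_F = max(EF_C=14, EF_D=19, EF_E=7) = 19; EF_F = 19+15 = 34
Expected project duration μ = 34 hours. Critical path: B → D → F.

Variances on critical path: σ²_B=0.444, σ²_D=1.778, σ²_F=5.444.
Largest is σ²_F = 5.444.

F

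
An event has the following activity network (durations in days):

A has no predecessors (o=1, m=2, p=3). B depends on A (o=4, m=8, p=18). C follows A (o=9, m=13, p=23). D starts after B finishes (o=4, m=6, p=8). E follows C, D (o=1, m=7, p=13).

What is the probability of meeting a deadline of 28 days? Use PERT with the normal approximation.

0.897

te_A = (1 + 4·2 + 3)/6 = 12/6 = 2; σ²_A = ((3−1)/6)² = 0.111
te_B = (4 + 4·8 + 18)/6 = 54/6 = 9; σ²_B = ((18−4)/6)² = 5.444
te_C = (9 + 4·13 + 23)/6 = 84/6 = 14; σ²_C = ((23−9)/6)² = 5.444
te_D = (4 + 4·6 + 8)/6 = 36/6 = 6; σ²_D = ((8−4)/6)² = 0.444
te_E = (1 + 4·7 + 13)/6 = 42/6 = 7; σ²_E = ((13−1)/6)² = 4.000

Forward pass:
ES_A = 0; EF_A = 2
ES_B = 2; EF_B = 2+9 = 11
ES_C = 2; EF_C = 2+14 = 16
ES_D = 11; EF_D = 11+6 = 17
ES_E = max(EF_C=16, EF_D=17) = 17; EF_E = 17+7 = 24
Expected project duration μ = 24 days. Critical path: A → B → D → E.

Variance along critical path = 0.111 + 5.444 + 0.444 + 4.000 = 10.000; σ = √10.000 = 3.162 days.
Z = (28 − 24) / 3.162 = 1.265
P(T ≤ 28) = Φ(1.265) ≈ 0.897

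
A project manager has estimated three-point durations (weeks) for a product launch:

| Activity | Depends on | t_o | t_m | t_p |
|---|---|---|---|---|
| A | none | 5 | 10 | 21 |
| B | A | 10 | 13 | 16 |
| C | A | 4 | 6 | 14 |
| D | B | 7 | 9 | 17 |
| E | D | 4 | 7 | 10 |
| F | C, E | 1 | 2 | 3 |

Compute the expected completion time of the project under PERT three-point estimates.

te_A = (5 + 4·10 + 21)/6 = 66/6 = 11
te_B = (10 + 4·13 + 16)/6 = 78/6 = 13
te_C = (4 + 4·6 + 14)/6 = 42/6 = 7
te_D = (7 + 4·9 + 17)/6 = 60/6 = 10
te_E = (4 + 4·7 + 10)/6 = 42/6 = 7
te_F = (1 + 4·2 + 3)/6 = 12/6 = 2

Forward pass:
ES_A = 0; EF_A = 11
ES_B = 11; EF_B = 11+13 = 24
ES_C = 11; EF_C = 11+7 = 18
ES_D = 24; EF_D = 24+10 = 34
ES_E = 34; EF_E = 34+7 = 41
ES_F = max(EF_C=18, EF_E=41) = 41; EF_F = 41+2 = 43
Expected project duration μ = 43 weeks. Critical path: A → B → D → E → F.

43 weeks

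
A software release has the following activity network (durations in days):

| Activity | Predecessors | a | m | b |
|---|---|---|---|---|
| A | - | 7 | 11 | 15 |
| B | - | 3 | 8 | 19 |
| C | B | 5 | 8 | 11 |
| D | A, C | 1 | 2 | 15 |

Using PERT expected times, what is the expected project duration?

te_A = (7 + 4·11 + 15)/6 = 66/6 = 11
te_B = (3 + 4·8 + 19)/6 = 54/6 = 9
te_C = (5 + 4·8 + 11)/6 = 48/6 = 8
te_D = (1 + 4·2 + 15)/6 = 24/6 = 4

Forward pass:
ES_A = 0; EF_A = 11
ES_B = 0; EF_B = 9
ES_C = 9; EF_C = 9+8 = 17
ES_D = max(EF_A=11, EF_C=17) = 17; EF_D = 17+4 = 21
Expected project duration μ = 21 days. Critical path: B → C → D.

21 days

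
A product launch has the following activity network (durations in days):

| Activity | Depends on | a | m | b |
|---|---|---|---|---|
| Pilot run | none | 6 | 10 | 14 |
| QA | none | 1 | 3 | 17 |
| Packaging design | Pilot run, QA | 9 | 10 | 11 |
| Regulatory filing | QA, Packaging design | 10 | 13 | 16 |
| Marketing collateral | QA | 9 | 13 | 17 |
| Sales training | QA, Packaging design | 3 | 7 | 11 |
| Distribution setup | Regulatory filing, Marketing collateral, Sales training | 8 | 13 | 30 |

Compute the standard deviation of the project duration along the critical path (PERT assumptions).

4.04 days

te_Pilot run = (6 + 4·10 + 14)/6 = 60/6 = 10; σ²_Pilot run = ((14−6)/6)² = 1.778
te_QA = (1 + 4·3 + 17)/6 = 30/6 = 5; σ²_QA = ((17−1)/6)² = 7.111
te_Packaging design = (9 + 4·10 + 11)/6 = 60/6 = 10; σ²_Packaging design = ((11−9)/6)² = 0.111
te_Regulatory filing = (10 + 4·13 + 16)/6 = 78/6 = 13; σ²_Regulatory filing = ((16−10)/6)² = 1.000
te_Marketing collateral = (9 + 4·13 + 17)/6 = 78/6 = 13; σ²_Marketing collateral = ((17−9)/6)² = 1.778
te_Sales training = (3 + 4·7 + 11)/6 = 42/6 = 7; σ²_Sales training = ((11−3)/6)² = 1.778
te_Distribution setup = (8 + 4·13 + 30)/6 = 90/6 = 15; σ²_Distribution setup = ((30−8)/6)² = 13.444

Forward pass:
ES_Pilot run = 0; EF_Pilot run = 10
ES_QA = 0; EF_QA = 5
ES_Packaging design = max(EF_Pilot run=10, EF_QA=5) = 10; EF_Packaging design = 10+10 = 20
ES_Regulatory filing = max(EF_QA=5, EF_Packaging design=20) = 20; EF_Regulatory filing = 20+13 = 33
ES_Marketing collateral = 5; EF_Marketing collateral = 5+13 = 18
ES_Sales training = max(EF_QA=5, EF_Packaging design=20) = 20; EF_Sales training = 20+7 = 27
ES_Distribution setup = max(EF_Regulatory filing=33, EF_Marketing collateral=18, EF_Sales training=27) = 33; EF_Distribution setup = 33+15 = 48
Expected project duration μ = 48 days. Critical path: Pilot run → Packaging design → Regulatory filing → Distribution setup.

Variance along critical path = 1.778 + 0.111 + 1.000 + 13.444 = 16.333
σ = √16.333 = 4.041 days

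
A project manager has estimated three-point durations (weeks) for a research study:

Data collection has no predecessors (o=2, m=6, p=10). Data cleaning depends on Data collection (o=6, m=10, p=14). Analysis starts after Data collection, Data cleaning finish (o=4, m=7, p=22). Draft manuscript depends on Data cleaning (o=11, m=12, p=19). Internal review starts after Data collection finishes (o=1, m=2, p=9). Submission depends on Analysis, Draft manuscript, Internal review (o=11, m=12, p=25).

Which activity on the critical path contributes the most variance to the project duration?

Submission

te_Data collection = (2 + 4·6 + 10)/6 = 36/6 = 6; σ²_Data collection = ((10−2)/6)² = 1.778
te_Data cleaning = (6 + 4·10 + 14)/6 = 60/6 = 10; σ²_Data cleaning = ((14−6)/6)² = 1.778
te_Analysis = (4 + 4·7 + 22)/6 = 54/6 = 9; σ²_Analysis = ((22−4)/6)² = 9.000
te_Draft manuscript = (11 + 4·12 + 19)/6 = 78/6 = 13; σ²_Draft manuscript = ((19−11)/6)² = 1.778
te_Internal review = (1 + 4·2 + 9)/6 = 18/6 = 3; σ²_Internal review = ((9−1)/6)² = 1.778
te_Submission = (11 + 4·12 + 25)/6 = 84/6 = 14; σ²_Submission = ((25−11)/6)² = 5.444

Forward pass:
ES_Data collection = 0; EF_Data collection = 6
ES_Data cleaning = 6; EF_Data cleaning = 6+10 = 16
ES_Analysis = max(EF_Data collection=6, EF_Data cleaning=16) = 16; EF_Analysis = 16+9 = 25
ES_Draft manuscript = 16; EF_Draft manuscript = 16+13 = 29
ES_Internal review = 6; EF_Internal review = 6+3 = 9
ES_Submission = max(EF_Analysis=25, EF_Draft manuscript=29, EF_Internal review=9) = 29; EF_Submission = 29+14 = 43
Expected project duration μ = 43 weeks. Critical path: Data collection → Data cleaning → Draft manuscript → Submission.

Variances on critical path: σ²_Data collection=1.778, σ²_Data cleaning=1.778, σ²_Draft manuscript=1.778, σ²_Submission=5.444.
Largest is σ²_Submission = 5.444.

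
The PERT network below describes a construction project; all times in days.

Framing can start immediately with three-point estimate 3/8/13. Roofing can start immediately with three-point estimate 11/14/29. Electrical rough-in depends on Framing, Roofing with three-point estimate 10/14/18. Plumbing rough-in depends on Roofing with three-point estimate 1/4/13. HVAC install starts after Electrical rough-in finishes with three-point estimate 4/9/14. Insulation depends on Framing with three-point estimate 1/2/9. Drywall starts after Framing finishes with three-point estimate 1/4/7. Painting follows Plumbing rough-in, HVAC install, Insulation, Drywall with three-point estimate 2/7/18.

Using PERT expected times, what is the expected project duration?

47 days

te_Framing = (3 + 4·8 + 13)/6 = 48/6 = 8
te_Roofing = (11 + 4·14 + 29)/6 = 96/6 = 16
te_Electrical rough-in = (10 + 4·14 + 18)/6 = 84/6 = 14
te_Plumbing rough-in = (1 + 4·4 + 13)/6 = 30/6 = 5
te_HVAC install = (4 + 4·9 + 14)/6 = 54/6 = 9
te_Insulation = (1 + 4·2 + 9)/6 = 18/6 = 3
te_Drywall = (1 + 4·4 + 7)/6 = 24/6 = 4
te_Painting = (2 + 4·7 + 18)/6 = 48/6 = 8

Forward pass:
ES_Framing = 0; EF_Framing = 8
ES_Roofing = 0; EF_Roofing = 16
ES_Electrical rough-in = max(EF_Framing=8, EF_Roofing=16) = 16; EF_Electrical rough-in = 16+14 = 30
ES_Plumbing rough-in = 16; EF_Plumbing rough-in = 16+5 = 21
ES_HVAC install = 30; EF_HVAC install = 30+9 = 39
ES_Insulation = 8; EF_Insulation = 8+3 = 11
ES_Drywall = 8; EF_Drywall = 8+4 = 12
ES_Painting = max(EF_Plumbing rough-in=21, EF_HVAC install=39, EF_Insulation=11, EF_Drywall=12) = 39; EF_Painting = 39+8 = 47
Expected project duration μ = 47 days. Critical path: Roofing → Electrical rough-in → HVAC install → Painting.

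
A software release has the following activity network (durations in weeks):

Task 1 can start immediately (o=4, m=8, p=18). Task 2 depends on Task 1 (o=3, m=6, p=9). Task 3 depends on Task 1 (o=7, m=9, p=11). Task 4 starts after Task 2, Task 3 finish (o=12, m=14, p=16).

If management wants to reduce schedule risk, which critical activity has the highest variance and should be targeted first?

te_Task 1 = (4 + 4·8 + 18)/6 = 54/6 = 9; σ²_Task 1 = ((18−4)/6)² = 5.444
te_Task 2 = (3 + 4·6 + 9)/6 = 36/6 = 6; σ²_Task 2 = ((9−3)/6)² = 1.000
te_Task 3 = (7 + 4·9 + 11)/6 = 54/6 = 9; σ²_Task 3 = ((11−7)/6)² = 0.444
te_Task 4 = (12 + 4·14 + 16)/6 = 84/6 = 14; σ²_Task 4 = ((16−12)/6)² = 0.444

Forward pass:
ES_Task 1 = 0; EF_Task 1 = 9
ES_Task 2 = 9; EF_Task 2 = 9+6 = 15
ES_Task 3 = 9; EF_Task 3 = 9+9 = 18
ES_Task 4 = max(EF_Task 2=15, EF_Task 3=18) = 18; EF_Task 4 = 18+14 = 32
Expected project duration μ = 32 weeks. Critical path: Task 1 → Task 3 → Task 4.

Variances on critical path: σ²_Task 1=5.444, σ²_Task 3=0.444, σ²_Task 4=0.444.
Largest is σ²_Task 1 = 5.444.

Task 1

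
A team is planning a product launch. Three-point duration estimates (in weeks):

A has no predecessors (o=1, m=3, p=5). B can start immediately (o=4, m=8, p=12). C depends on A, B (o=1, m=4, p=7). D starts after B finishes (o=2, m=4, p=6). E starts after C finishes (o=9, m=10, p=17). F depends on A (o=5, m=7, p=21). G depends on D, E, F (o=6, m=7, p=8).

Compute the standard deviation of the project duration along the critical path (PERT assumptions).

te_A = (1 + 4·3 + 5)/6 = 18/6 = 3; σ²_A = ((5−1)/6)² = 0.444
te_B = (4 + 4·8 + 12)/6 = 48/6 = 8; σ²_B = ((12−4)/6)² = 1.778
te_C = (1 + 4·4 + 7)/6 = 24/6 = 4; σ²_C = ((7−1)/6)² = 1.000
te_D = (2 + 4·4 + 6)/6 = 24/6 = 4; σ²_D = ((6−2)/6)² = 0.444
te_E = (9 + 4·10 + 17)/6 = 66/6 = 11; σ²_E = ((17−9)/6)² = 1.778
te_F = (5 + 4·7 + 21)/6 = 54/6 = 9; σ²_F = ((21−5)/6)² = 7.111
te_G = (6 + 4·7 + 8)/6 = 42/6 = 7; σ²_G = ((8−6)/6)² = 0.111

Forward pass:
ES_A = 0; EF_A = 3
ES_B = 0; EF_B = 8
ES_C = max(EF_A=3, EF_B=8) = 8; EF_C = 8+4 = 12
ES_D = 8; EF_D = 8+4 = 12
ES_E = 12; EF_E = 12+11 = 23
ES_F = 3; EF_F = 3+9 = 12
ES_G = max(EF_D=12, EF_E=23, EF_F=12) = 23; EF_G = 23+7 = 30
Expected project duration μ = 30 weeks. Critical path: B → C → E → G.

Variance along critical path = 1.778 + 1.000 + 1.778 + 0.111 = 4.667
σ = √4.667 = 2.160 weeks

2.16 weeks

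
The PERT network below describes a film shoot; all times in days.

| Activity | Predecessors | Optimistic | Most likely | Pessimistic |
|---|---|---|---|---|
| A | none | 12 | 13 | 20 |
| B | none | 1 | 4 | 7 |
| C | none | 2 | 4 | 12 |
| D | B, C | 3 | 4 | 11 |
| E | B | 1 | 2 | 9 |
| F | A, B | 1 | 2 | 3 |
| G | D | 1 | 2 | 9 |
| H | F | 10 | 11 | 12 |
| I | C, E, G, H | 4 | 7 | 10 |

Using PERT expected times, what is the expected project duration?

34 days

te_A = (12 + 4·13 + 20)/6 = 84/6 = 14
te_B = (1 + 4·4 + 7)/6 = 24/6 = 4
te_C = (2 + 4·4 + 12)/6 = 30/6 = 5
te_D = (3 + 4·4 + 11)/6 = 30/6 = 5
te_E = (1 + 4·2 + 9)/6 = 18/6 = 3
te_F = (1 + 4·2 + 3)/6 = 12/6 = 2
te_G = (1 + 4·2 + 9)/6 = 18/6 = 3
te_H = (10 + 4·11 + 12)/6 = 66/6 = 11
te_I = (4 + 4·7 + 10)/6 = 42/6 = 7

Forward pass:
ES_A = 0; EF_A = 14
ES_B = 0; EF_B = 4
ES_C = 0; EF_C = 5
ES_D = max(EF_B=4, EF_C=5) = 5; EF_D = 5+5 = 10
ES_E = 4; EF_E = 4+3 = 7
ES_F = max(EF_A=14, EF_B=4) = 14; EF_F = 14+2 = 16
ES_G = 10; EF_G = 10+3 = 13
ES_H = 16; EF_H = 16+11 = 27
ES_I = max(EF_C=5, EF_E=7, EF_G=13, EF_H=27) = 27; EF_I = 27+7 = 34
Expected project duration μ = 34 days. Critical path: A → F → H → I.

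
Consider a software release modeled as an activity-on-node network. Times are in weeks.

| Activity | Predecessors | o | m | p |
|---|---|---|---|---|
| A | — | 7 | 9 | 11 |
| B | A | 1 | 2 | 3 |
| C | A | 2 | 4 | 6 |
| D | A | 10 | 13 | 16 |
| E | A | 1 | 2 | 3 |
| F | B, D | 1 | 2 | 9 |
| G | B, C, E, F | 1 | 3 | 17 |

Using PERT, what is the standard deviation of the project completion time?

te_A = (7 + 4·9 + 11)/6 = 54/6 = 9; σ²_A = ((11−7)/6)² = 0.444
te_B = (1 + 4·2 + 3)/6 = 12/6 = 2; σ²_B = ((3−1)/6)² = 0.111
te_C = (2 + 4·4 + 6)/6 = 24/6 = 4; σ²_C = ((6−2)/6)² = 0.444
te_D = (10 + 4·13 + 16)/6 = 78/6 = 13; σ²_D = ((16−10)/6)² = 1.000
te_E = (1 + 4·2 + 3)/6 = 12/6 = 2; σ²_E = ((3−1)/6)² = 0.111
te_F = (1 + 4·2 + 9)/6 = 18/6 = 3; σ²_F = ((9−1)/6)² = 1.778
te_G = (1 + 4·3 + 17)/6 = 30/6 = 5; σ²_G = ((17−1)/6)² = 7.111

Forward pass:
ES_A = 0; EF_A = 9
ES_B = 9; EF_B = 9+2 = 11
ES_C = 9; EF_C = 9+4 = 13
ES_D = 9; EF_D = 9+13 = 22
ES_E = 9; EF_E = 9+2 = 11
ES_F = max(EF_B=11, EF_D=22) = 22; EF_F = 22+3 = 25
ES_G = max(EF_B=11, EF_C=13, EF_E=11, EF_F=25) = 25; EF_G = 25+5 = 30
Expected project duration μ = 30 weeks. Critical path: A → D → F → G.

Variance along critical path = 0.444 + 1.000 + 1.778 + 7.111 = 10.333
σ = √10.333 = 3.215 weeks

3.21 weeks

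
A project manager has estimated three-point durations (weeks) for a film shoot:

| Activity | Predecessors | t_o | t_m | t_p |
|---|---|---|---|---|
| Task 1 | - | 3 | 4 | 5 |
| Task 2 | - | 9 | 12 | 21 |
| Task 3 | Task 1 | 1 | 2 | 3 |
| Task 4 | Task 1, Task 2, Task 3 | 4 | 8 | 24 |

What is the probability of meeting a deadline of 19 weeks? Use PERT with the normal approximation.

te_Task 1 = (3 + 4·4 + 5)/6 = 24/6 = 4; σ²_Task 1 = ((5−3)/6)² = 0.111
te_Task 2 = (9 + 4·12 + 21)/6 = 78/6 = 13; σ²_Task 2 = ((21−9)/6)² = 4.000
te_Task 3 = (1 + 4·2 + 3)/6 = 12/6 = 2; σ²_Task 3 = ((3−1)/6)² = 0.111
te_Task 4 = (4 + 4·8 + 24)/6 = 60/6 = 10; σ²_Task 4 = ((24−4)/6)² = 11.111

Forward pass:
ES_Task 1 = 0; EF_Task 1 = 4
ES_Task 2 = 0; EF_Task 2 = 13
ES_Task 3 = 4; EF_Task 3 = 4+2 = 6
ES_Task 4 = max(EF_Task 1=4, EF_Task 2=13, EF_Task 3=6) = 13; EF_Task 4 = 13+10 = 23
Expected project duration μ = 23 weeks. Critical path: Task 2 → Task 4.

Variance along critical path = 4.000 + 11.111 = 15.111; σ = √15.111 = 3.887 weeks.
Z = (19 − 23) / 3.887 = -1.029
P(T ≤ 19) = Φ(-1.029) ≈ 0.152

0.152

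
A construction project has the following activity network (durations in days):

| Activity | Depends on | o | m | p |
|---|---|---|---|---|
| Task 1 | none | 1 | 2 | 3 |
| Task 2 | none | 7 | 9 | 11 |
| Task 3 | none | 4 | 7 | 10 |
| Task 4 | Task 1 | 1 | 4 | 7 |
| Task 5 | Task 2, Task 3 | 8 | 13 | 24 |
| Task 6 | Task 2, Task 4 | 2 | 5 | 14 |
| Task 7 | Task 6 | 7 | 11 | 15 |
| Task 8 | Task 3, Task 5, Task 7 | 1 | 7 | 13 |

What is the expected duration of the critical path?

33 days

te_Task 1 = (1 + 4·2 + 3)/6 = 12/6 = 2
te_Task 2 = (7 + 4·9 + 11)/6 = 54/6 = 9
te_Task 3 = (4 + 4·7 + 10)/6 = 42/6 = 7
te_Task 4 = (1 + 4·4 + 7)/6 = 24/6 = 4
te_Task 5 = (8 + 4·13 + 24)/6 = 84/6 = 14
te_Task 6 = (2 + 4·5 + 14)/6 = 36/6 = 6
te_Task 7 = (7 + 4·11 + 15)/6 = 66/6 = 11
te_Task 8 = (1 + 4·7 + 13)/6 = 42/6 = 7

Forward pass:
ES_Task 1 = 0; EF_Task 1 = 2
ES_Task 2 = 0; EF_Task 2 = 9
ES_Task 3 = 0; EF_Task 3 = 7
ES_Task 4 = 2; EF_Task 4 = 2+4 = 6
ES_Task 5 = max(EF_Task 2=9, EF_Task 3=7) = 9; EF_Task 5 = 9+14 = 23
ES_Task 6 = max(EF_Task 2=9, EF_Task 4=6) = 9; EF_Task 6 = 9+6 = 15
ES_Task 7 = 15; EF_Task 7 = 15+11 = 26
ES_Task 8 = max(EF_Task 3=7, EF_Task 5=23, EF_Task 7=26) = 26; EF_Task 8 = 26+7 = 33
Expected project duration μ = 33 days. Critical path: Task 2 → Task 6 → Task 7 → Task 8.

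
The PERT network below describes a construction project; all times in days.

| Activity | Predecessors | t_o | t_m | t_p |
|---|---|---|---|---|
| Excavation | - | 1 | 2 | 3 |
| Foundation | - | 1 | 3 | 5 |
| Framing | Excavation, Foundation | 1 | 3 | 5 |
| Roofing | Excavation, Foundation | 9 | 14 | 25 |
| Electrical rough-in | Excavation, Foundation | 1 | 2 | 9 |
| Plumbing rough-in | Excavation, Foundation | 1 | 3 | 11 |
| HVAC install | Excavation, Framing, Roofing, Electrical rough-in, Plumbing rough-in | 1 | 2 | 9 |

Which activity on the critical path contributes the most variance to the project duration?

Roofing

te_Excavation = (1 + 4·2 + 3)/6 = 12/6 = 2; σ²_Excavation = ((3−1)/6)² = 0.111
te_Foundation = (1 + 4·3 + 5)/6 = 18/6 = 3; σ²_Foundation = ((5−1)/6)² = 0.444
te_Framing = (1 + 4·3 + 5)/6 = 18/6 = 3; σ²_Framing = ((5−1)/6)² = 0.444
te_Roofing = (9 + 4·14 + 25)/6 = 90/6 = 15; σ²_Roofing = ((25−9)/6)² = 7.111
te_Electrical rough-in = (1 + 4·2 + 9)/6 = 18/6 = 3; σ²_Electrical rough-in = ((9−1)/6)² = 1.778
te_Plumbing rough-in = (1 + 4·3 + 11)/6 = 24/6 = 4; σ²_Plumbing rough-in = ((11−1)/6)² = 2.778
te_HVAC install = (1 + 4·2 + 9)/6 = 18/6 = 3; σ²_HVAC install = ((9−1)/6)² = 1.778

Forward pass:
ES_Excavation = 0; EF_Excavation = 2
ES_Foundation = 0; EF_Foundation = 3
ES_Framing = max(EF_Excavation=2, EF_Foundation=3) = 3; EF_Framing = 3+3 = 6
ES_Roofing = max(EF_Excavation=2, EF_Foundation=3) = 3; EF_Roofing = 3+15 = 18
ES_Electrical rough-in = max(EF_Excavation=2, EF_Foundation=3) = 3; EF_Electrical rough-in = 3+3 = 6
ES_Plumbing rough-in = max(EF_Excavation=2, EF_Foundation=3) = 3; EF_Plumbing rough-in = 3+4 = 7
ES_HVAC install = max(EF_Excavation=2, EF_Framing=6, EF_Roofing=18, EF_Electrical rough-in=6, EF_Plumbing rough-in=7) = 18; EF_HVAC install = 18+3 = 21
Expected project duration μ = 21 days. Critical path: Foundation → Roofing → HVAC install.

Variances on critical path: σ²_Foundation=0.444, σ²_Roofing=7.111, σ²_HVAC install=1.778.
Largest is σ²_Roofing = 7.111.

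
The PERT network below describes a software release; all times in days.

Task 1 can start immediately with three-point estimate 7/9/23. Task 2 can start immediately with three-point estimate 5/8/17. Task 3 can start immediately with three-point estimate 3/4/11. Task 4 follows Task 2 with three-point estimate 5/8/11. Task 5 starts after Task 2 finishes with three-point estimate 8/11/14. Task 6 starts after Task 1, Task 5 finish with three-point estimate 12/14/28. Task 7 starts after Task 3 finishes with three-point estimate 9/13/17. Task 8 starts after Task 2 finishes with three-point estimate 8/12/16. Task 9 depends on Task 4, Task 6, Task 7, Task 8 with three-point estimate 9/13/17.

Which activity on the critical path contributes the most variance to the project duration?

te_Task 1 = (7 + 4·9 + 23)/6 = 66/6 = 11; σ²_Task 1 = ((23−7)/6)² = 7.111
te_Task 2 = (5 + 4·8 + 17)/6 = 54/6 = 9; σ²_Task 2 = ((17−5)/6)² = 4.000
te_Task 3 = (3 + 4·4 + 11)/6 = 30/6 = 5; σ²_Task 3 = ((11−3)/6)² = 1.778
te_Task 4 = (5 + 4·8 + 11)/6 = 48/6 = 8; σ²_Task 4 = ((11−5)/6)² = 1.000
te_Task 5 = (8 + 4·11 + 14)/6 = 66/6 = 11; σ²_Task 5 = ((14−8)/6)² = 1.000
te_Task 6 = (12 + 4·14 + 28)/6 = 96/6 = 16; σ²_Task 6 = ((28−12)/6)² = 7.111
te_Task 7 = (9 + 4·13 + 17)/6 = 78/6 = 13; σ²_Task 7 = ((17−9)/6)² = 1.778
te_Task 8 = (8 + 4·12 + 16)/6 = 72/6 = 12; σ²_Task 8 = ((16−8)/6)² = 1.778
te_Task 9 = (9 + 4·13 + 17)/6 = 78/6 = 13; σ²_Task 9 = ((17−9)/6)² = 1.778

Forward pass:
ES_Task 1 = 0; EF_Task 1 = 11
ES_Task 2 = 0; EF_Task 2 = 9
ES_Task 3 = 0; EF_Task 3 = 5
ES_Task 4 = 9; EF_Task 4 = 9+8 = 17
ES_Task 5 = 9; EF_Task 5 = 9+11 = 20
ES_Task 6 = max(EF_Task 1=11, EF_Task 5=20) = 20; EF_Task 6 = 20+16 = 36
ES_Task 7 = 5; EF_Task 7 = 5+13 = 18
ES_Task 8 = 9; EF_Task 8 = 9+12 = 21
ES_Task 9 = max(EF_Task 4=17, EF_Task 6=36, EF_Task 7=18, EF_Task 8=21) = 36; EF_Task 9 = 36+13 = 49
Expected project duration μ = 49 days. Critical path: Task 2 → Task 5 → Task 6 → Task 9.

Variances on critical path: σ²_Task 2=4.000, σ²_Task 5=1.000, σ²_Task 6=7.111, σ²_Task 9=1.778.
Largest is σ²_Task 6 = 7.111.

Task 6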